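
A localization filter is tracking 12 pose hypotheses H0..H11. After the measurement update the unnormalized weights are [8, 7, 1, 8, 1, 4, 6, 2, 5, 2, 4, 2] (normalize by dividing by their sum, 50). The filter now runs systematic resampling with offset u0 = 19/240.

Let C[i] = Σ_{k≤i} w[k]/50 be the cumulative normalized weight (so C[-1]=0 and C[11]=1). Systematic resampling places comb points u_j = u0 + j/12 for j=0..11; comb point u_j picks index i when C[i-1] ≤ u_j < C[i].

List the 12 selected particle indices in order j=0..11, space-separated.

C = [4/25, 3/10, 8/25, 12/25, 1/2, 29/50, 7/10, 37/50, 21/25, 22/25, 24/25, 1]
j=0: u_0=19/240 ∈ [0, 4/25) → index 0
j=1: u_1=13/80 ∈ [4/25, 3/10) → index 1
j=2: u_2=59/240 ∈ [4/25, 3/10) → index 1
j=3: u_3=79/240 ∈ [8/25, 12/25) → index 3
j=4: u_4=33/80 ∈ [8/25, 12/25) → index 3
j=5: u_5=119/240 ∈ [12/25, 1/2) → index 4
j=6: u_6=139/240 ∈ [1/2, 29/50) → index 5
j=7: u_7=53/80 ∈ [29/50, 7/10) → index 6
j=8: u_8=179/240 ∈ [37/50, 21/25) → index 8
j=9: u_9=199/240 ∈ [37/50, 21/25) → index 8
j=10: u_10=73/80 ∈ [22/25, 24/25) → index 10
j=11: u_11=239/240 ∈ [24/25, 1) → index 11

0 1 1 3 3 4 5 6 8 8 10 11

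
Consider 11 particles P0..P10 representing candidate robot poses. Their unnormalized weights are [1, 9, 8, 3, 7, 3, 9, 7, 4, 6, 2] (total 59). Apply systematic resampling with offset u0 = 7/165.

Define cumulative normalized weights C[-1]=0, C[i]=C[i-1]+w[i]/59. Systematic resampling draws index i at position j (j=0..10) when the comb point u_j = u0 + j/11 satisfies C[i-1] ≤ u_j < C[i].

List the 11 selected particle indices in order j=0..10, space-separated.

1 1 2 3 4 5 6 7 7 8 9

C = [1/59, 10/59, 18/59, 21/59, 28/59, 31/59, 40/59, 47/59, 51/59, 57/59, 1]
j=0: u_0=7/165 ∈ [1/59, 10/59) → index 1
j=1: u_1=2/15 ∈ [1/59, 10/59) → index 1
j=2: u_2=37/165 ∈ [10/59, 18/59) → index 2
j=3: u_3=52/165 ∈ [18/59, 21/59) → index 3
j=4: u_4=67/165 ∈ [21/59, 28/59) → index 4
j=5: u_5=82/165 ∈ [28/59, 31/59) → index 5
j=6: u_6=97/165 ∈ [31/59, 40/59) → index 6
j=7: u_7=112/165 ∈ [40/59, 47/59) → index 7
j=8: u_8=127/165 ∈ [40/59, 47/59) → index 7
j=9: u_9=142/165 ∈ [47/59, 51/59) → index 8
j=10: u_10=157/165 ∈ [51/59, 57/59) → index 9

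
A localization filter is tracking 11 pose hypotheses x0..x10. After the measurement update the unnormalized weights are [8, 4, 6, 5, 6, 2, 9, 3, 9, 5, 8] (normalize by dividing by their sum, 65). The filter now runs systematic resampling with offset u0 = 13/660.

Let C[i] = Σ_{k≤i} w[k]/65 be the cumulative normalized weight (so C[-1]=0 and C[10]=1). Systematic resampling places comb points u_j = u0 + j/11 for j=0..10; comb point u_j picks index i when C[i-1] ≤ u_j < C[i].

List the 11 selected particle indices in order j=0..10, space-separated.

C = [8/65, 12/65, 18/65, 23/65, 29/65, 31/65, 8/13, 43/65, 4/5, 57/65, 1]
j=0: u_0=13/660 ∈ [0, 8/65) → index 0
j=1: u_1=73/660 ∈ [0, 8/65) → index 0
j=2: u_2=133/660 ∈ [12/65, 18/65) → index 2
j=3: u_3=193/660 ∈ [18/65, 23/65) → index 3
j=4: u_4=23/60 ∈ [23/65, 29/65) → index 4
j=5: u_5=313/660 ∈ [29/65, 31/65) → index 5
j=6: u_6=373/660 ∈ [31/65, 8/13) → index 6
j=7: u_7=433/660 ∈ [8/13, 43/65) → index 7
j=8: u_8=493/660 ∈ [43/65, 4/5) → index 8
j=9: u_9=553/660 ∈ [4/5, 57/65) → index 9
j=10: u_10=613/660 ∈ [57/65, 1) → index 10

0 0 2 3 4 5 6 7 8 9 10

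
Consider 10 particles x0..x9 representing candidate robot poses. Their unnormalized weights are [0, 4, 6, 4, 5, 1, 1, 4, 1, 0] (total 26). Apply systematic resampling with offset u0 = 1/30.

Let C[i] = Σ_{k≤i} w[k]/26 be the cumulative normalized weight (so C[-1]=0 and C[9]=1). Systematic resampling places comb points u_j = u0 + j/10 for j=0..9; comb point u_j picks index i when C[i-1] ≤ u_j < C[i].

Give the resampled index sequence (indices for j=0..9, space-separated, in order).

1 1 2 2 3 3 4 5 7 7

C = [0, 2/13, 5/13, 7/13, 19/26, 10/13, 21/26, 25/26, 1, 1]
j=0: u_0=1/30 ∈ [0, 2/13) → index 1
j=1: u_1=2/15 ∈ [0, 2/13) → index 1
j=2: u_2=7/30 ∈ [2/13, 5/13) → index 2
j=3: u_3=1/3 ∈ [2/13, 5/13) → index 2
j=4: u_4=13/30 ∈ [5/13, 7/13) → index 3
j=5: u_5=8/15 ∈ [5/13, 7/13) → index 3
j=6: u_6=19/30 ∈ [7/13, 19/26) → index 4
j=7: u_7=11/15 ∈ [19/26, 10/13) → index 5
j=8: u_8=5/6 ∈ [21/26, 25/26) → index 7
j=9: u_9=14/15 ∈ [21/26, 25/26) → index 7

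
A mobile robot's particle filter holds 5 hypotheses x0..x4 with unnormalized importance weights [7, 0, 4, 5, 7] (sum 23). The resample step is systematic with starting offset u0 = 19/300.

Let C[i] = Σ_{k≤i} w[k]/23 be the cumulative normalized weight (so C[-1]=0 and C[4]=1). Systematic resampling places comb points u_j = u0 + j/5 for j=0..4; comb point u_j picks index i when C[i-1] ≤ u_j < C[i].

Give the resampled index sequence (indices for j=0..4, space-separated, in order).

C = [7/23, 7/23, 11/23, 16/23, 1]
j=0: u_0=19/300 ∈ [0, 7/23) → index 0
j=1: u_1=79/300 ∈ [0, 7/23) → index 0
j=2: u_2=139/300 ∈ [7/23, 11/23) → index 2
j=3: u_3=199/300 ∈ [11/23, 16/23) → index 3
j=4: u_4=259/300 ∈ [16/23, 1) → index 4

0 0 2 3 4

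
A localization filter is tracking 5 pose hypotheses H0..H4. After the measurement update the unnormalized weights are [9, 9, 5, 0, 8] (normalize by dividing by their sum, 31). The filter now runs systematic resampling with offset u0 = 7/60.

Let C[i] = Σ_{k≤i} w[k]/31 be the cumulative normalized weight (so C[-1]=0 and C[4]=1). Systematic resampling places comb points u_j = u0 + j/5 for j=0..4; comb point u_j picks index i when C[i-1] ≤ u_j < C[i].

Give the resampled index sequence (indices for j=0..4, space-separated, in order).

C = [9/31, 18/31, 23/31, 23/31, 1]
j=0: u_0=7/60 ∈ [0, 9/31) → index 0
j=1: u_1=19/60 ∈ [9/31, 18/31) → index 1
j=2: u_2=31/60 ∈ [9/31, 18/31) → index 1
j=3: u_3=43/60 ∈ [18/31, 23/31) → index 2
j=4: u_4=11/12 ∈ [23/31, 1) → index 4

0 1 1 2 4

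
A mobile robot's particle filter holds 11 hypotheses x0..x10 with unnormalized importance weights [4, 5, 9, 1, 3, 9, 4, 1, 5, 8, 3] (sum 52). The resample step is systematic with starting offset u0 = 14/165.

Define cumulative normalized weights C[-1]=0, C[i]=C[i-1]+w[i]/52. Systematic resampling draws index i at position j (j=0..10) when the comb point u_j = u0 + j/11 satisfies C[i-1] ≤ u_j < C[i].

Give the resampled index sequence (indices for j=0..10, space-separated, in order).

C = [1/13, 9/52, 9/26, 19/52, 11/26, 31/52, 35/52, 9/13, 41/52, 49/52, 1]
j=0: u_0=14/165 ∈ [1/13, 9/52) → index 1
j=1: u_1=29/165 ∈ [9/52, 9/26) → index 2
j=2: u_2=4/15 ∈ [9/52, 9/26) → index 2
j=3: u_3=59/165 ∈ [9/26, 19/52) → index 3
j=4: u_4=74/165 ∈ [11/26, 31/52) → index 5
j=5: u_5=89/165 ∈ [11/26, 31/52) → index 5
j=6: u_6=104/165 ∈ [31/52, 35/52) → index 6
j=7: u_7=119/165 ∈ [9/13, 41/52) → index 8
j=8: u_8=134/165 ∈ [41/52, 49/52) → index 9
j=9: u_9=149/165 ∈ [41/52, 49/52) → index 9
j=10: u_10=164/165 ∈ [49/52, 1) → index 10

1 2 2 3 5 5 6 8 9 9 10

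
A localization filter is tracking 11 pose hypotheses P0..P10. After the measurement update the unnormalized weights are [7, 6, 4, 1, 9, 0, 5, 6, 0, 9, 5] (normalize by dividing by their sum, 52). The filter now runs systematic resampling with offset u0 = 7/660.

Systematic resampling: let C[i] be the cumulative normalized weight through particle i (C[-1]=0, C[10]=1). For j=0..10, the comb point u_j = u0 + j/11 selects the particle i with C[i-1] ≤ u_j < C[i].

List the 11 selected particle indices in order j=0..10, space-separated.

0 0 1 2 4 4 6 7 9 9 10

C = [7/52, 1/4, 17/52, 9/26, 27/52, 27/52, 8/13, 19/26, 19/26, 47/52, 1]
j=0: u_0=7/660 ∈ [0, 7/52) → index 0
j=1: u_1=67/660 ∈ [0, 7/52) → index 0
j=2: u_2=127/660 ∈ [7/52, 1/4) → index 1
j=3: u_3=17/60 ∈ [1/4, 17/52) → index 2
j=4: u_4=247/660 ∈ [9/26, 27/52) → index 4
j=5: u_5=307/660 ∈ [9/26, 27/52) → index 4
j=6: u_6=367/660 ∈ [27/52, 8/13) → index 6
j=7: u_7=427/660 ∈ [8/13, 19/26) → index 7
j=8: u_8=487/660 ∈ [19/26, 47/52) → index 9
j=9: u_9=547/660 ∈ [19/26, 47/52) → index 9
j=10: u_10=607/660 ∈ [47/52, 1) → index 10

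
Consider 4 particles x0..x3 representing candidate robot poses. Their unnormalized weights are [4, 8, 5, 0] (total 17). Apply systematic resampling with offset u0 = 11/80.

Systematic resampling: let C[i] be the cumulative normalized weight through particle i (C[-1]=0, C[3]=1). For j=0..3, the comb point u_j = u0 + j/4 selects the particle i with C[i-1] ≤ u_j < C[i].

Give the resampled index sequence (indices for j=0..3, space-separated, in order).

C = [4/17, 12/17, 1, 1]
j=0: u_0=11/80 ∈ [0, 4/17) → index 0
j=1: u_1=31/80 ∈ [4/17, 12/17) → index 1
j=2: u_2=51/80 ∈ [4/17, 12/17) → index 1
j=3: u_3=71/80 ∈ [12/17, 1) → index 2

0 1 1 2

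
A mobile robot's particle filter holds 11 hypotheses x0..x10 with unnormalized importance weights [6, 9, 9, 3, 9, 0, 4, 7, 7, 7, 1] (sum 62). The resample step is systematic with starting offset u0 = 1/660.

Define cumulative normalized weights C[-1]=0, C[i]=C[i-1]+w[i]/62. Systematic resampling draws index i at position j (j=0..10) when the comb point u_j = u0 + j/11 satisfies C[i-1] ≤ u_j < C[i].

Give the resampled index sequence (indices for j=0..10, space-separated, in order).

0 0 1 2 2 4 4 6 7 8 9

C = [3/31, 15/62, 12/31, 27/62, 18/31, 18/31, 20/31, 47/62, 27/31, 61/62, 1]
j=0: u_0=1/660 ∈ [0, 3/31) → index 0
j=1: u_1=61/660 ∈ [0, 3/31) → index 0
j=2: u_2=11/60 ∈ [3/31, 15/62) → index 1
j=3: u_3=181/660 ∈ [15/62, 12/31) → index 2
j=4: u_4=241/660 ∈ [15/62, 12/31) → index 2
j=5: u_5=301/660 ∈ [27/62, 18/31) → index 4
j=6: u_6=361/660 ∈ [27/62, 18/31) → index 4
j=7: u_7=421/660 ∈ [18/31, 20/31) → index 6
j=8: u_8=481/660 ∈ [20/31, 47/62) → index 7
j=9: u_9=541/660 ∈ [47/62, 27/31) → index 8
j=10: u_10=601/660 ∈ [27/31, 61/62) → index 9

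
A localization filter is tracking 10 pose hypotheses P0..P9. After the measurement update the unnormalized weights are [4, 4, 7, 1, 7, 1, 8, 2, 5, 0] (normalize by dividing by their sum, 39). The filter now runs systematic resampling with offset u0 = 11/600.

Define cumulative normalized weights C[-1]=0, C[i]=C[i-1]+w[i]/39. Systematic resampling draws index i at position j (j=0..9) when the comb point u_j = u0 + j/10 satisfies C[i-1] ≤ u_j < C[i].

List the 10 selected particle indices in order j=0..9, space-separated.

C = [4/39, 8/39, 5/13, 16/39, 23/39, 8/13, 32/39, 34/39, 1, 1]
j=0: u_0=11/600 ∈ [0, 4/39) → index 0
j=1: u_1=71/600 ∈ [4/39, 8/39) → index 1
j=2: u_2=131/600 ∈ [8/39, 5/13) → index 2
j=3: u_3=191/600 ∈ [8/39, 5/13) → index 2
j=4: u_4=251/600 ∈ [16/39, 23/39) → index 4
j=5: u_5=311/600 ∈ [16/39, 23/39) → index 4
j=6: u_6=371/600 ∈ [8/13, 32/39) → index 6
j=7: u_7=431/600 ∈ [8/13, 32/39) → index 6
j=8: u_8=491/600 ∈ [8/13, 32/39) → index 6
j=9: u_9=551/600 ∈ [34/39, 1) → index 8

0 1 2 2 4 4 6 6 6 8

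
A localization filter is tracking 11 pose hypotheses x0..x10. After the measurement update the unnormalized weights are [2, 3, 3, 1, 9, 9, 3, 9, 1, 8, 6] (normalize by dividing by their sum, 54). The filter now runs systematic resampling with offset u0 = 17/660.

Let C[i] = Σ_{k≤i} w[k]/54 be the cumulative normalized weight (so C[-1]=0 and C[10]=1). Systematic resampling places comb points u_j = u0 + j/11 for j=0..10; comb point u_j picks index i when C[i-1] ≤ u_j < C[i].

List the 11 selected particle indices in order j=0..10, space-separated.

0 2 4 4 5 5 7 7 9 9 10

C = [1/27, 5/54, 4/27, 1/6, 1/3, 1/2, 5/9, 13/18, 20/27, 8/9, 1]
j=0: u_0=17/660 ∈ [0, 1/27) → index 0
j=1: u_1=7/60 ∈ [5/54, 4/27) → index 2
j=2: u_2=137/660 ∈ [1/6, 1/3) → index 4
j=3: u_3=197/660 ∈ [1/6, 1/3) → index 4
j=4: u_4=257/660 ∈ [1/3, 1/2) → index 5
j=5: u_5=317/660 ∈ [1/3, 1/2) → index 5
j=6: u_6=377/660 ∈ [5/9, 13/18) → index 7
j=7: u_7=437/660 ∈ [5/9, 13/18) → index 7
j=8: u_8=497/660 ∈ [20/27, 8/9) → index 9
j=9: u_9=557/660 ∈ [20/27, 8/9) → index 9
j=10: u_10=617/660 ∈ [8/9, 1) → index 10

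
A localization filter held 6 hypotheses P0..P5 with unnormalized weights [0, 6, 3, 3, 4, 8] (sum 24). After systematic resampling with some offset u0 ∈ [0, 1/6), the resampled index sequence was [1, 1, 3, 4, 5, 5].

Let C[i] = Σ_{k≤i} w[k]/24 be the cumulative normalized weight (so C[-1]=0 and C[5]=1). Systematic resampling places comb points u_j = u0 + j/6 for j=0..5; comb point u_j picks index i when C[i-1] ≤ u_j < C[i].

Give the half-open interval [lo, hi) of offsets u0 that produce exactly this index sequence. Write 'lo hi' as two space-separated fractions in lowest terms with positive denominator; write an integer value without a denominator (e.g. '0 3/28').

1/24 1/12

C = [0, 1/4, 3/8, 1/2, 2/3, 1]
j=0 picked index 1: u0 ∈ [0, 1/4)
j=1 picked index 1: u0 ∈ [-1/6, 1/12)
j=2 picked index 3: u0 ∈ [1/24, 1/6)
j=3 picked index 4: u0 ∈ [0, 1/6)
j=4 picked index 5: u0 ∈ [0, 1/3)
j=5 picked index 5: u0 ∈ [-1/6, 1/6)
intersection: [1/24, 1/12)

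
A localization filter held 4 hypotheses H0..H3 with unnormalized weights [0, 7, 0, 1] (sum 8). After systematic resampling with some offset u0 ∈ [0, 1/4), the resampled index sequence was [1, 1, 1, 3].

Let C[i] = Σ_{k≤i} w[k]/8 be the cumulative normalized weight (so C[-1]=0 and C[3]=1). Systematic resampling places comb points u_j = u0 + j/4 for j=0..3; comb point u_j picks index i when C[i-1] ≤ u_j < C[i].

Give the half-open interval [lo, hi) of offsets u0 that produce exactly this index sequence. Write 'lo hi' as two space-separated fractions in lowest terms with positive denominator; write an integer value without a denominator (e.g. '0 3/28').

1/8 1/4

C = [0, 7/8, 7/8, 1]
j=0 picked index 1: u0 ∈ [0, 7/8)
j=1 picked index 1: u0 ∈ [-1/4, 5/8)
j=2 picked index 1: u0 ∈ [-1/2, 3/8)
j=3 picked index 3: u0 ∈ [1/8, 1/4)
intersection: [1/8, 1/4)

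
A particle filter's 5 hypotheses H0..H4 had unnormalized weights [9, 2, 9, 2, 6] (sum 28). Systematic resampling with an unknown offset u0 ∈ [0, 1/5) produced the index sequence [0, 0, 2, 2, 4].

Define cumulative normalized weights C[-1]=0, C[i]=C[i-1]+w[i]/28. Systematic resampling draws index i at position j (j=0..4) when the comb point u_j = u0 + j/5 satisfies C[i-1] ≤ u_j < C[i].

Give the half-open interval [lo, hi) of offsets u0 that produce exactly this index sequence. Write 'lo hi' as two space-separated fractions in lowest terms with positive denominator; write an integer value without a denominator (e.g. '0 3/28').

0 4/35

C = [9/28, 11/28, 5/7, 11/14, 1]
j=0 picked index 0: u0 ∈ [0, 9/28)
j=1 picked index 0: u0 ∈ [-1/5, 17/140)
j=2 picked index 2: u0 ∈ [-1/140, 11/35)
j=3 picked index 2: u0 ∈ [-29/140, 4/35)
j=4 picked index 4: u0 ∈ [-1/70, 1/5)
intersection: [0, 4/35)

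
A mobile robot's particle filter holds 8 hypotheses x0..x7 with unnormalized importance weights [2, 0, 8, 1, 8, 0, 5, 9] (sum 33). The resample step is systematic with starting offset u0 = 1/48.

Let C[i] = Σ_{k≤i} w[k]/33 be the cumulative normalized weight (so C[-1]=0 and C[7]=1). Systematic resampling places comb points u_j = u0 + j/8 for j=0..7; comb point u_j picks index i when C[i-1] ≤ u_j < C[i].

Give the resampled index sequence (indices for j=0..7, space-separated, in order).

0 2 2 4 4 6 7 7

C = [2/33, 2/33, 10/33, 1/3, 19/33, 19/33, 8/11, 1]
j=0: u_0=1/48 ∈ [0, 2/33) → index 0
j=1: u_1=7/48 ∈ [2/33, 10/33) → index 2
j=2: u_2=13/48 ∈ [2/33, 10/33) → index 2
j=3: u_3=19/48 ∈ [1/3, 19/33) → index 4
j=4: u_4=25/48 ∈ [1/3, 19/33) → index 4
j=5: u_5=31/48 ∈ [19/33, 8/11) → index 6
j=6: u_6=37/48 ∈ [8/11, 1) → index 7
j=7: u_7=43/48 ∈ [8/11, 1) → index 7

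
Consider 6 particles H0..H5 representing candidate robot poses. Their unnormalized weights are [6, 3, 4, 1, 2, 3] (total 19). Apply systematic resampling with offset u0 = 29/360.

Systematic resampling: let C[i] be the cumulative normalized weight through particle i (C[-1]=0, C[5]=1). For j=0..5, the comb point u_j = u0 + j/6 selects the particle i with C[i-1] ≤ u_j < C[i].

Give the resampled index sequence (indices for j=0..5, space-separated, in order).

0 0 1 2 4 5

C = [6/19, 9/19, 13/19, 14/19, 16/19, 1]
j=0: u_0=29/360 ∈ [0, 6/19) → index 0
j=1: u_1=89/360 ∈ [0, 6/19) → index 0
j=2: u_2=149/360 ∈ [6/19, 9/19) → index 1
j=3: u_3=209/360 ∈ [9/19, 13/19) → index 2
j=4: u_4=269/360 ∈ [14/19, 16/19) → index 4
j=5: u_5=329/360 ∈ [16/19, 1) → index 5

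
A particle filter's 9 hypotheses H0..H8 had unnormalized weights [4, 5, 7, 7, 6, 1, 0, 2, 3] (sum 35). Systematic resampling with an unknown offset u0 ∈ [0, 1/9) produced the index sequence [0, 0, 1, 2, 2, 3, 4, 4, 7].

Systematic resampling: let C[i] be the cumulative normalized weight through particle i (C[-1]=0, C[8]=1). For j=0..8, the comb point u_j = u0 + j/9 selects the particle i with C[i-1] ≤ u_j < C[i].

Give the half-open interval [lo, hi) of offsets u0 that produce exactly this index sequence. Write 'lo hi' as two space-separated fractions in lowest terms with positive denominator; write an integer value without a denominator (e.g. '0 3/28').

0 1/315

C = [4/35, 9/35, 16/35, 23/35, 29/35, 6/7, 6/7, 32/35, 1]
j=0 picked index 0: u0 ∈ [0, 4/35)
j=1 picked index 0: u0 ∈ [-1/9, 1/315)
j=2 picked index 1: u0 ∈ [-34/315, 11/315)
j=3 picked index 2: u0 ∈ [-8/105, 13/105)
j=4 picked index 2: u0 ∈ [-59/315, 4/315)
j=5 picked index 3: u0 ∈ [-31/315, 32/315)
j=6 picked index 4: u0 ∈ [-1/105, 17/105)
j=7 picked index 4: u0 ∈ [-38/315, 16/315)
j=8 picked index 7: u0 ∈ [-2/63, 8/315)
intersection: [0, 1/315)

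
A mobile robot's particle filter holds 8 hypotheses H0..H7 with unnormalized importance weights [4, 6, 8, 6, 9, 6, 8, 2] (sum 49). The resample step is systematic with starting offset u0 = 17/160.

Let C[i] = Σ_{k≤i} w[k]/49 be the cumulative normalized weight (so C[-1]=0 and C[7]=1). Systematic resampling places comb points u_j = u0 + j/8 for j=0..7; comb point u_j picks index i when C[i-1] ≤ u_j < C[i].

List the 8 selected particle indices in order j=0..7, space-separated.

C = [4/49, 10/49, 18/49, 24/49, 33/49, 39/49, 47/49, 1]
j=0: u_0=17/160 ∈ [4/49, 10/49) → index 1
j=1: u_1=37/160 ∈ [10/49, 18/49) → index 2
j=2: u_2=57/160 ∈ [10/49, 18/49) → index 2
j=3: u_3=77/160 ∈ [18/49, 24/49) → index 3
j=4: u_4=97/160 ∈ [24/49, 33/49) → index 4
j=5: u_5=117/160 ∈ [33/49, 39/49) → index 5
j=6: u_6=137/160 ∈ [39/49, 47/49) → index 6
j=7: u_7=157/160 ∈ [47/49, 1) → index 7

1 2 2 3 4 5 6 7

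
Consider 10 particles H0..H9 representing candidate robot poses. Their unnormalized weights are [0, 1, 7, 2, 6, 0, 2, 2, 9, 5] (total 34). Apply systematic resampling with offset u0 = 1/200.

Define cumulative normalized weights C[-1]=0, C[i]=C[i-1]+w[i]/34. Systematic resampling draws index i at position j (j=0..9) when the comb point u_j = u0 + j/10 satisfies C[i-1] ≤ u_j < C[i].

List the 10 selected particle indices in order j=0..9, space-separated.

C = [0, 1/34, 4/17, 5/17, 8/17, 8/17, 9/17, 10/17, 29/34, 1]
j=0: u_0=1/200 ∈ [0, 1/34) → index 1
j=1: u_1=21/200 ∈ [1/34, 4/17) → index 2
j=2: u_2=41/200 ∈ [1/34, 4/17) → index 2
j=3: u_3=61/200 ∈ [5/17, 8/17) → index 4
j=4: u_4=81/200 ∈ [5/17, 8/17) → index 4
j=5: u_5=101/200 ∈ [8/17, 9/17) → index 6
j=6: u_6=121/200 ∈ [10/17, 29/34) → index 8
j=7: u_7=141/200 ∈ [10/17, 29/34) → index 8
j=8: u_8=161/200 ∈ [10/17, 29/34) → index 8
j=9: u_9=181/200 ∈ [29/34, 1) → index 9

1 2 2 4 4 6 8 8 8 9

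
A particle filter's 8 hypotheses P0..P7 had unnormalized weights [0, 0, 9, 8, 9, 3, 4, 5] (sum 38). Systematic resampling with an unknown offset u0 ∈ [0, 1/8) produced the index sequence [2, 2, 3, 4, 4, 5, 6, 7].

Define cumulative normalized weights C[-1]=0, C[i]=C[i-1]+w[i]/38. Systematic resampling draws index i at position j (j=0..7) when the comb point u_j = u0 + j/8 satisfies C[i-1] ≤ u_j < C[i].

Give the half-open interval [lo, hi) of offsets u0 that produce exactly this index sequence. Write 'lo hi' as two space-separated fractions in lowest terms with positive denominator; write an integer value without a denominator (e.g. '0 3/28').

C = [0, 0, 9/38, 17/38, 13/19, 29/38, 33/38, 1]
j=0 picked index 2: u0 ∈ [0, 9/38)
j=1 picked index 2: u0 ∈ [-1/8, 17/152)
j=2 picked index 3: u0 ∈ [-1/76, 15/76)
j=3 picked index 4: u0 ∈ [11/152, 47/152)
j=4 picked index 4: u0 ∈ [-1/19, 7/38)
j=5 picked index 5: u0 ∈ [9/152, 21/152)
j=6 picked index 6: u0 ∈ [1/76, 9/76)
j=7 picked index 7: u0 ∈ [-1/152, 1/8)
intersection: [11/152, 17/152)

11/152 17/152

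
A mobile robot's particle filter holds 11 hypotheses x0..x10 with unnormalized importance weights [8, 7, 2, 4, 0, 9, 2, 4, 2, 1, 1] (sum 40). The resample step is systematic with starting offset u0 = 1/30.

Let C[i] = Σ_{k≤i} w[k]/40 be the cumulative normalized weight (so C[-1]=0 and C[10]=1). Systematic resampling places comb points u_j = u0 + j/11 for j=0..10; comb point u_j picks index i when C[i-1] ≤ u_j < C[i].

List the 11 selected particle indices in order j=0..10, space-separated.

C = [1/5, 3/8, 17/40, 21/40, 21/40, 3/4, 4/5, 9/10, 19/20, 39/40, 1]
j=0: u_0=1/30 ∈ [0, 1/5) → index 0
j=1: u_1=41/330 ∈ [0, 1/5) → index 0
j=2: u_2=71/330 ∈ [1/5, 3/8) → index 1
j=3: u_3=101/330 ∈ [1/5, 3/8) → index 1
j=4: u_4=131/330 ∈ [3/8, 17/40) → index 2
j=5: u_5=161/330 ∈ [17/40, 21/40) → index 3
j=6: u_6=191/330 ∈ [21/40, 3/4) → index 5
j=7: u_7=221/330 ∈ [21/40, 3/4) → index 5
j=8: u_8=251/330 ∈ [3/4, 4/5) → index 6
j=9: u_9=281/330 ∈ [4/5, 9/10) → index 7
j=10: u_10=311/330 ∈ [9/10, 19/20) → index 8

0 0 1 1 2 3 5 5 6 7 8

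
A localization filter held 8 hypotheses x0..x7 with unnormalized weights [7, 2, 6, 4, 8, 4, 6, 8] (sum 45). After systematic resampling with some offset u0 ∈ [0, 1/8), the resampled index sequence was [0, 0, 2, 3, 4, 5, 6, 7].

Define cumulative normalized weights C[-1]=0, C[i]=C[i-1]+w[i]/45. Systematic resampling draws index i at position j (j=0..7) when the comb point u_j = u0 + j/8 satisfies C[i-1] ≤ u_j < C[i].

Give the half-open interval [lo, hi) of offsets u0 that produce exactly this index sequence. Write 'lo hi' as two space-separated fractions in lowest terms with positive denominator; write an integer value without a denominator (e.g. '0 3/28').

0 11/360

C = [7/45, 1/5, 1/3, 19/45, 3/5, 31/45, 37/45, 1]
j=0 picked index 0: u0 ∈ [0, 7/45)
j=1 picked index 0: u0 ∈ [-1/8, 11/360)
j=2 picked index 2: u0 ∈ [-1/20, 1/12)
j=3 picked index 3: u0 ∈ [-1/24, 17/360)
j=4 picked index 4: u0 ∈ [-7/90, 1/10)
j=5 picked index 5: u0 ∈ [-1/40, 23/360)
j=6 picked index 6: u0 ∈ [-11/180, 13/180)
j=7 picked index 7: u0 ∈ [-19/360, 1/8)
intersection: [0, 11/360)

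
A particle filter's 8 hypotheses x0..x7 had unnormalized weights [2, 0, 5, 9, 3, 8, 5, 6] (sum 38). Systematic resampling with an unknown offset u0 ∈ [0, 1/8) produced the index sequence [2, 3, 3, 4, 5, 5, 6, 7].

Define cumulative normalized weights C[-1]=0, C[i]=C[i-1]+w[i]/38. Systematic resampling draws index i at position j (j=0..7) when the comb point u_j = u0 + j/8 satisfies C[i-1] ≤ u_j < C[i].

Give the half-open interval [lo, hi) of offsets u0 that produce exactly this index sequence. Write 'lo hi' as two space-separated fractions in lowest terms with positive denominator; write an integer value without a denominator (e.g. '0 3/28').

9/152 13/152

C = [1/19, 1/19, 7/38, 8/19, 1/2, 27/38, 16/19, 1]
j=0 picked index 2: u0 ∈ [1/19, 7/38)
j=1 picked index 3: u0 ∈ [9/152, 45/152)
j=2 picked index 3: u0 ∈ [-5/76, 13/76)
j=3 picked index 4: u0 ∈ [7/152, 1/8)
j=4 picked index 5: u0 ∈ [0, 4/19)
j=5 picked index 5: u0 ∈ [-1/8, 13/152)
j=6 picked index 6: u0 ∈ [-3/76, 7/76)
j=7 picked index 7: u0 ∈ [-5/152, 1/8)
intersection: [9/152, 13/152)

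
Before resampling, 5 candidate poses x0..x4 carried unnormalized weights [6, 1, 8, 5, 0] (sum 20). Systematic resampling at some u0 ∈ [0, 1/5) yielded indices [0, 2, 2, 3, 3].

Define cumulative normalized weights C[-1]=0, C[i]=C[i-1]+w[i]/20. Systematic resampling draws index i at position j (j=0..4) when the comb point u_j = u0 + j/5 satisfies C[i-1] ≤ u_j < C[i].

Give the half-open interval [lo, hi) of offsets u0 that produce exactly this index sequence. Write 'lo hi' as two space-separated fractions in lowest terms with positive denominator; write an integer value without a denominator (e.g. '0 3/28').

C = [3/10, 7/20, 3/4, 1, 1]
j=0 picked index 0: u0 ∈ [0, 3/10)
j=1 picked index 2: u0 ∈ [3/20, 11/20)
j=2 picked index 2: u0 ∈ [-1/20, 7/20)
j=3 picked index 3: u0 ∈ [3/20, 2/5)
j=4 picked index 3: u0 ∈ [-1/20, 1/5)
intersection: [3/20, 1/5)

3/20 1/5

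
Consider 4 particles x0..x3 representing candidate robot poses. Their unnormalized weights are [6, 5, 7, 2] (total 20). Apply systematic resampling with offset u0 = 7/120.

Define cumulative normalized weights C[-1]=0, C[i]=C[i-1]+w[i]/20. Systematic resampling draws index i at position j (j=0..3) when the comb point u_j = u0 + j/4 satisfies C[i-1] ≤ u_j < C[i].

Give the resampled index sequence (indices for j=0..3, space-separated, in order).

0 1 2 2

C = [3/10, 11/20, 9/10, 1]
j=0: u_0=7/120 ∈ [0, 3/10) → index 0
j=1: u_1=37/120 ∈ [3/10, 11/20) → index 1
j=2: u_2=67/120 ∈ [11/20, 9/10) → index 2
j=3: u_3=97/120 ∈ [11/20, 9/10) → index 2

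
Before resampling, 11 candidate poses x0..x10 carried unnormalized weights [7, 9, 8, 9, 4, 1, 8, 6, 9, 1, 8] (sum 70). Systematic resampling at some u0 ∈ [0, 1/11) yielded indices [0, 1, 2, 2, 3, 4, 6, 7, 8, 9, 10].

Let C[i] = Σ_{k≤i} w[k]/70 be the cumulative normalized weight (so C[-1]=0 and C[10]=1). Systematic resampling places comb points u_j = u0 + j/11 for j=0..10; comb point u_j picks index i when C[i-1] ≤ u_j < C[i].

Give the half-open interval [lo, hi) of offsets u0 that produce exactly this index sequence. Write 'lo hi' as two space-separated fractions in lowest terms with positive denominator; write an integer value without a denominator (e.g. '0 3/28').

C = [1/10, 8/35, 12/35, 33/70, 37/70, 19/35, 23/35, 26/35, 61/70, 31/35, 1]
j=0 picked index 0: u0 ∈ [0, 1/10)
j=1 picked index 1: u0 ∈ [1/110, 53/385)
j=2 picked index 2: u0 ∈ [18/385, 62/385)
j=3 picked index 2: u0 ∈ [-17/385, 27/385)
j=4 picked index 3: u0 ∈ [-8/385, 83/770)
j=5 picked index 4: u0 ∈ [13/770, 57/770)
j=6 picked index 6: u0 ∈ [-1/385, 43/385)
j=7 picked index 7: u0 ∈ [8/385, 41/385)
j=8 picked index 8: u0 ∈ [6/385, 111/770)
j=9 picked index 9: u0 ∈ [41/770, 26/385)
j=10 picked index 10: u0 ∈ [-9/385, 1/11)
intersection: [41/770, 26/385)

41/770 26/385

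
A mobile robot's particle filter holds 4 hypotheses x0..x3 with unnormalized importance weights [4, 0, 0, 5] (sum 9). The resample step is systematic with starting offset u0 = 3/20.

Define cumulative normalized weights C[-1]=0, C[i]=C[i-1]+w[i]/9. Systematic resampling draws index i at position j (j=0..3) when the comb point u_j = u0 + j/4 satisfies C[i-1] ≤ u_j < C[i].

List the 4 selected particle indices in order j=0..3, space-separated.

C = [4/9, 4/9, 4/9, 1]
j=0: u_0=3/20 ∈ [0, 4/9) → index 0
j=1: u_1=2/5 ∈ [0, 4/9) → index 0
j=2: u_2=13/20 ∈ [4/9, 1) → index 3
j=3: u_3=9/10 ∈ [4/9, 1) → index 3

0 0 3 3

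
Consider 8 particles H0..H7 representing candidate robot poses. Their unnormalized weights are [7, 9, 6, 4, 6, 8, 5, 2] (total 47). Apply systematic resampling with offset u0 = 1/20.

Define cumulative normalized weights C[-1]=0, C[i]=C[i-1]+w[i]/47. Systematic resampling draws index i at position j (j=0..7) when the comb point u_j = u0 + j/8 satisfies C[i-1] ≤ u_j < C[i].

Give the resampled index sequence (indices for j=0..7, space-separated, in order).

C = [7/47, 16/47, 22/47, 26/47, 32/47, 40/47, 45/47, 1]
j=0: u_0=1/20 ∈ [0, 7/47) → index 0
j=1: u_1=7/40 ∈ [7/47, 16/47) → index 1
j=2: u_2=3/10 ∈ [7/47, 16/47) → index 1
j=3: u_3=17/40 ∈ [16/47, 22/47) → index 2
j=4: u_4=11/20 ∈ [22/47, 26/47) → index 3
j=5: u_5=27/40 ∈ [26/47, 32/47) → index 4
j=6: u_6=4/5 ∈ [32/47, 40/47) → index 5
j=7: u_7=37/40 ∈ [40/47, 45/47) → index 6

0 1 1 2 3 4 5 6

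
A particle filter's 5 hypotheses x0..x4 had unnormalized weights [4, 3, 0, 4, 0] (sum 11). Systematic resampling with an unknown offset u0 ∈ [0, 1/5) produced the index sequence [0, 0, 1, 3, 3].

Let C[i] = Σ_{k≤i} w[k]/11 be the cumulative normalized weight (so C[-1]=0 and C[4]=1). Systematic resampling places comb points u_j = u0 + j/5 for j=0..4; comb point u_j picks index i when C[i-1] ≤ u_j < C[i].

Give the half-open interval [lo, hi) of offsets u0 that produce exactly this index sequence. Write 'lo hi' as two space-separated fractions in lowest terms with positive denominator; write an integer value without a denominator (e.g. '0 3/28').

C = [4/11, 7/11, 7/11, 1, 1]
j=0 picked index 0: u0 ∈ [0, 4/11)
j=1 picked index 0: u0 ∈ [-1/5, 9/55)
j=2 picked index 1: u0 ∈ [-2/55, 13/55)
j=3 picked index 3: u0 ∈ [2/55, 2/5)
j=4 picked index 3: u0 ∈ [-9/55, 1/5)
intersection: [2/55, 9/55)

2/55 9/55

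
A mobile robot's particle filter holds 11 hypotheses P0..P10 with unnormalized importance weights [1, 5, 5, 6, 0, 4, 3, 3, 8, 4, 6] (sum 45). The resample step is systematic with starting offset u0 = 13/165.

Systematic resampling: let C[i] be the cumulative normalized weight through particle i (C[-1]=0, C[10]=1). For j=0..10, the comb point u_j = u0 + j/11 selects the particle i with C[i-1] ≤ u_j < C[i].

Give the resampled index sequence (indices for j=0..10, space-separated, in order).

1 2 3 3 5 7 8 8 9 10 10

C = [1/45, 2/15, 11/45, 17/45, 17/45, 7/15, 8/15, 3/5, 7/9, 13/15, 1]
j=0: u_0=13/165 ∈ [1/45, 2/15) → index 1
j=1: u_1=28/165 ∈ [2/15, 11/45) → index 2
j=2: u_2=43/165 ∈ [11/45, 17/45) → index 3
j=3: u_3=58/165 ∈ [11/45, 17/45) → index 3
j=4: u_4=73/165 ∈ [17/45, 7/15) → index 5
j=5: u_5=8/15 ∈ [8/15, 3/5) → index 7
j=6: u_6=103/165 ∈ [3/5, 7/9) → index 8
j=7: u_7=118/165 ∈ [3/5, 7/9) → index 8
j=8: u_8=133/165 ∈ [7/9, 13/15) → index 9
j=9: u_9=148/165 ∈ [13/15, 1) → index 10
j=10: u_10=163/165 ∈ [13/15, 1) → index 10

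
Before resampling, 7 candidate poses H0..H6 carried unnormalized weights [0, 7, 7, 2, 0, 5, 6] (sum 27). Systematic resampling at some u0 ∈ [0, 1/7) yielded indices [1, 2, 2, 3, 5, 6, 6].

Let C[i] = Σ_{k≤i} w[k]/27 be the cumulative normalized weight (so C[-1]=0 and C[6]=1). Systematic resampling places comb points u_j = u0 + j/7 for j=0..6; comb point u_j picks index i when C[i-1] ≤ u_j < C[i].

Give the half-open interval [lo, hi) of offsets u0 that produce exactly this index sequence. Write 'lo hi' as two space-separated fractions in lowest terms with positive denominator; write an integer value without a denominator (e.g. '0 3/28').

22/189 1/7

C = [0, 7/27, 14/27, 16/27, 16/27, 7/9, 1]
j=0 picked index 1: u0 ∈ [0, 7/27)
j=1 picked index 2: u0 ∈ [22/189, 71/189)
j=2 picked index 2: u0 ∈ [-5/189, 44/189)
j=3 picked index 3: u0 ∈ [17/189, 31/189)
j=4 picked index 5: u0 ∈ [4/189, 13/63)
j=5 picked index 6: u0 ∈ [4/63, 2/7)
j=6 picked index 6: u0 ∈ [-5/63, 1/7)
intersection: [22/189, 1/7)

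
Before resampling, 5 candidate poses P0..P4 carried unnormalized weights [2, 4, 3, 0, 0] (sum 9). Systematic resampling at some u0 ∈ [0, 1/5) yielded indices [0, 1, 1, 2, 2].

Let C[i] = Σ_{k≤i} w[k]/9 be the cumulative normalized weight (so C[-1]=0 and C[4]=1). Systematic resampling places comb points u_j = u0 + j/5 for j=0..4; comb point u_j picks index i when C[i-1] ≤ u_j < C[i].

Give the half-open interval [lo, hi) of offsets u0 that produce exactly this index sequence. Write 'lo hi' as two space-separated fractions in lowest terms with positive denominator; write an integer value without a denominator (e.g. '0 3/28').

1/15 1/5

C = [2/9, 2/3, 1, 1, 1]
j=0 picked index 0: u0 ∈ [0, 2/9)
j=1 picked index 1: u0 ∈ [1/45, 7/15)
j=2 picked index 1: u0 ∈ [-8/45, 4/15)
j=3 picked index 2: u0 ∈ [1/15, 2/5)
j=4 picked index 2: u0 ∈ [-2/15, 1/5)
intersection: [1/15, 1/5)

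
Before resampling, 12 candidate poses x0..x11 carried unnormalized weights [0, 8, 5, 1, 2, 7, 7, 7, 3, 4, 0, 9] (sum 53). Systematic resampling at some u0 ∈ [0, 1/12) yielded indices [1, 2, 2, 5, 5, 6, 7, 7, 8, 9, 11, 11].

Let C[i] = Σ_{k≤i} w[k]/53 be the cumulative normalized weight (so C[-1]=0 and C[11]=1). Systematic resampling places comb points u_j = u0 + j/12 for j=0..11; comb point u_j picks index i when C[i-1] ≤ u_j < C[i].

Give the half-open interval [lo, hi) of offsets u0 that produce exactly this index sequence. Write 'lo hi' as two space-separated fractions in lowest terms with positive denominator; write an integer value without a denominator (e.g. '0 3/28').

43/636 25/318

C = [0, 8/53, 13/53, 14/53, 16/53, 23/53, 30/53, 37/53, 40/53, 44/53, 44/53, 1]
j=0 picked index 1: u0 ∈ [0, 8/53)
j=1 picked index 2: u0 ∈ [43/636, 103/636)
j=2 picked index 2: u0 ∈ [-5/318, 25/318)
j=3 picked index 5: u0 ∈ [11/212, 39/212)
j=4 picked index 5: u0 ∈ [-5/159, 16/159)
j=5 picked index 6: u0 ∈ [11/636, 95/636)
j=6 picked index 7: u0 ∈ [7/106, 21/106)
j=7 picked index 7: u0 ∈ [-11/636, 73/636)
j=8 picked index 8: u0 ∈ [5/159, 14/159)
j=9 picked index 9: u0 ∈ [1/212, 17/212)
j=10 picked index 11: u0 ∈ [-1/318, 1/6)
j=11 picked index 11: u0 ∈ [-55/636, 1/12)
intersection: [43/636, 25/318)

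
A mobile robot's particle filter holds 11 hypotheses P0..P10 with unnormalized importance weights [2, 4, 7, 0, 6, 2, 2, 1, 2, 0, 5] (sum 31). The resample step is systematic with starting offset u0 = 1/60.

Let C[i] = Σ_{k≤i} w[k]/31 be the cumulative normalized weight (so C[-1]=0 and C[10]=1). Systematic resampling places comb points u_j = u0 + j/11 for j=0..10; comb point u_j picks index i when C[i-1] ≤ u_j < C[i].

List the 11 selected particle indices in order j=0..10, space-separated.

C = [2/31, 6/31, 13/31, 13/31, 19/31, 21/31, 23/31, 24/31, 26/31, 26/31, 1]
j=0: u_0=1/60 ∈ [0, 2/31) → index 0
j=1: u_1=71/660 ∈ [2/31, 6/31) → index 1
j=2: u_2=131/660 ∈ [6/31, 13/31) → index 2
j=3: u_3=191/660 ∈ [6/31, 13/31) → index 2
j=4: u_4=251/660 ∈ [6/31, 13/31) → index 2
j=5: u_5=311/660 ∈ [13/31, 19/31) → index 4
j=6: u_6=371/660 ∈ [13/31, 19/31) → index 4
j=7: u_7=431/660 ∈ [19/31, 21/31) → index 5
j=8: u_8=491/660 ∈ [23/31, 24/31) → index 7
j=9: u_9=551/660 ∈ [24/31, 26/31) → index 8
j=10: u_10=611/660 ∈ [26/31, 1) → index 10

0 1 2 2 2 4 4 5 7 8 10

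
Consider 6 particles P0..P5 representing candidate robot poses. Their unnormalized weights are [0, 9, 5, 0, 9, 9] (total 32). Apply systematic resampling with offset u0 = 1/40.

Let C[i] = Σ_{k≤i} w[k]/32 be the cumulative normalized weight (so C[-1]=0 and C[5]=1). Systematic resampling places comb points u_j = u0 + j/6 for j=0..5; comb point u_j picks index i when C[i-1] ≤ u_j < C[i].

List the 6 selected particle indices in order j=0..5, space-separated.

C = [0, 9/32, 7/16, 7/16, 23/32, 1]
j=0: u_0=1/40 ∈ [0, 9/32) → index 1
j=1: u_1=23/120 ∈ [0, 9/32) → index 1
j=2: u_2=43/120 ∈ [9/32, 7/16) → index 2
j=3: u_3=21/40 ∈ [7/16, 23/32) → index 4
j=4: u_4=83/120 ∈ [7/16, 23/32) → index 4
j=5: u_5=103/120 ∈ [23/32, 1) → index 5

1 1 2 4 4 5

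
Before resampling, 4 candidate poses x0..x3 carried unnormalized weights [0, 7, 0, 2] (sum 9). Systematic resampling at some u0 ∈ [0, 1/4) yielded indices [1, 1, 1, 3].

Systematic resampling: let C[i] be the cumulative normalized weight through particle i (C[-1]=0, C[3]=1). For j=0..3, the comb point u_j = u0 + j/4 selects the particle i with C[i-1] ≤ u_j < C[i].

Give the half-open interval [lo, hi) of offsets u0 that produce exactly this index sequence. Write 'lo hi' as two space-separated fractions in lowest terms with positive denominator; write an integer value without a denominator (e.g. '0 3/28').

1/36 1/4

C = [0, 7/9, 7/9, 1]
j=0 picked index 1: u0 ∈ [0, 7/9)
j=1 picked index 1: u0 ∈ [-1/4, 19/36)
j=2 picked index 1: u0 ∈ [-1/2, 5/18)
j=3 picked index 3: u0 ∈ [1/36, 1/4)
intersection: [1/36, 1/4)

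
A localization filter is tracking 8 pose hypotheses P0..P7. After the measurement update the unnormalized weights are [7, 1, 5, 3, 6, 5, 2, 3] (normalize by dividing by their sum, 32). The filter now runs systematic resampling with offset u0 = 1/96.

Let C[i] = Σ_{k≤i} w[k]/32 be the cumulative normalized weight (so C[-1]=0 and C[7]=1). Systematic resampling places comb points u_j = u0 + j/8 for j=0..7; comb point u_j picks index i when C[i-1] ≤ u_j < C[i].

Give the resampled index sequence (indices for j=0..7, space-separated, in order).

C = [7/32, 1/4, 13/32, 1/2, 11/16, 27/32, 29/32, 1]
j=0: u_0=1/96 ∈ [0, 7/32) → index 0
j=1: u_1=13/96 ∈ [0, 7/32) → index 0
j=2: u_2=25/96 ∈ [1/4, 13/32) → index 2
j=3: u_3=37/96 ∈ [1/4, 13/32) → index 2
j=4: u_4=49/96 ∈ [1/2, 11/16) → index 4
j=5: u_5=61/96 ∈ [1/2, 11/16) → index 4
j=6: u_6=73/96 ∈ [11/16, 27/32) → index 5
j=7: u_7=85/96 ∈ [27/32, 29/32) → index 6

0 0 2 2 4 4 5 6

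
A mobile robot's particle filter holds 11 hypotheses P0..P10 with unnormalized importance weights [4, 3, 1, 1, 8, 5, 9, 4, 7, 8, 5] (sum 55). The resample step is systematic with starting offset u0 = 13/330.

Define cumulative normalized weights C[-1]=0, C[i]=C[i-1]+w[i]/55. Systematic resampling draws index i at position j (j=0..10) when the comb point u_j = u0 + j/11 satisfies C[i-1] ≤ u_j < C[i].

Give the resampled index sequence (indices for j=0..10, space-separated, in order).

C = [4/55, 7/55, 8/55, 9/55, 17/55, 2/5, 31/55, 7/11, 42/55, 10/11, 1]
j=0: u_0=13/330 ∈ [0, 4/55) → index 0
j=1: u_1=43/330 ∈ [7/55, 8/55) → index 2
j=2: u_2=73/330 ∈ [9/55, 17/55) → index 4
j=3: u_3=103/330 ∈ [17/55, 2/5) → index 5
j=4: u_4=133/330 ∈ [2/5, 31/55) → index 6
j=5: u_5=163/330 ∈ [2/5, 31/55) → index 6
j=6: u_6=193/330 ∈ [31/55, 7/11) → index 7
j=7: u_7=223/330 ∈ [7/11, 42/55) → index 8
j=8: u_8=23/30 ∈ [42/55, 10/11) → index 9
j=9: u_9=283/330 ∈ [42/55, 10/11) → index 9
j=10: u_10=313/330 ∈ [10/11, 1) → index 10

0 2 4 5 6 6 7 8 9 9 10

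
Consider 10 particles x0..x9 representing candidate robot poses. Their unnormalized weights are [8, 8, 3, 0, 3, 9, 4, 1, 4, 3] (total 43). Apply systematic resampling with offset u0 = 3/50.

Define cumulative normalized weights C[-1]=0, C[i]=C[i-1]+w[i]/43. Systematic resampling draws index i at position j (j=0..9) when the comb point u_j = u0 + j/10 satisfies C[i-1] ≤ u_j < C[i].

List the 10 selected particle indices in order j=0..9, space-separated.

0 0 1 1 4 5 5 6 8 9

C = [8/43, 16/43, 19/43, 19/43, 22/43, 31/43, 35/43, 36/43, 40/43, 1]
j=0: u_0=3/50 ∈ [0, 8/43) → index 0
j=1: u_1=4/25 ∈ [0, 8/43) → index 0
j=2: u_2=13/50 ∈ [8/43, 16/43) → index 1
j=3: u_3=9/25 ∈ [8/43, 16/43) → index 1
j=4: u_4=23/50 ∈ [19/43, 22/43) → index 4
j=5: u_5=14/25 ∈ [22/43, 31/43) → index 5
j=6: u_6=33/50 ∈ [22/43, 31/43) → index 5
j=7: u_7=19/25 ∈ [31/43, 35/43) → index 6
j=8: u_8=43/50 ∈ [36/43, 40/43) → index 8
j=9: u_9=24/25 ∈ [40/43, 1) → index 9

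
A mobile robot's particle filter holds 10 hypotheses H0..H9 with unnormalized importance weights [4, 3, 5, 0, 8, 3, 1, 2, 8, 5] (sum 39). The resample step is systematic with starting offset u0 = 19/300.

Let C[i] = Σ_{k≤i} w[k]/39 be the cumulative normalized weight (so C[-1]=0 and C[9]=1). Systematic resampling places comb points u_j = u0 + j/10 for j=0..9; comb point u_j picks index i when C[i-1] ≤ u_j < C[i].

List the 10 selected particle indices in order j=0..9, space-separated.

C = [4/39, 7/39, 4/13, 4/13, 20/39, 23/39, 8/13, 2/3, 34/39, 1]
j=0: u_0=19/300 ∈ [0, 4/39) → index 0
j=1: u_1=49/300 ∈ [4/39, 7/39) → index 1
j=2: u_2=79/300 ∈ [7/39, 4/13) → index 2
j=3: u_3=109/300 ∈ [4/13, 20/39) → index 4
j=4: u_4=139/300 ∈ [4/13, 20/39) → index 4
j=5: u_5=169/300 ∈ [20/39, 23/39) → index 5
j=6: u_6=199/300 ∈ [8/13, 2/3) → index 7
j=7: u_7=229/300 ∈ [2/3, 34/39) → index 8
j=8: u_8=259/300 ∈ [2/3, 34/39) → index 8
j=9: u_9=289/300 ∈ [34/39, 1) → index 9

0 1 2 4 4 5 7 8 8 9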